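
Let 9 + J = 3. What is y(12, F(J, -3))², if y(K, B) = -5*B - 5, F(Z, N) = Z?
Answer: 625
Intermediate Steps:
J = -6 (J = -9 + 3 = -6)
y(K, B) = -5 - 5*B
y(12, F(J, -3))² = (-5 - 5*(-6))² = (-5 + 30)² = 25² = 625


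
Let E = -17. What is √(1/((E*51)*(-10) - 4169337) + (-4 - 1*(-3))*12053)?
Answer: 2*I*√52162822391681946/4160667 ≈ 109.79*I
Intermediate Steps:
√(1/((E*51)*(-10) - 4169337) + (-4 - 1*(-3))*12053) = √(1/(-17*51*(-10) - 4169337) + (-4 - 1*(-3))*12053) = √(1/(-867*(-10) - 4169337) + (-4 + 3)*12053) = √(1/(8670 - 4169337) - 1*12053) = √(1/(-4160667) - 12053) = √(-1/4160667 - 12053) = √(-50148519352/4160667) = 2*I*√52162822391681946/4160667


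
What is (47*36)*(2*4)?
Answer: 13536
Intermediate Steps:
(47*36)*(2*4) = 1692*8 = 13536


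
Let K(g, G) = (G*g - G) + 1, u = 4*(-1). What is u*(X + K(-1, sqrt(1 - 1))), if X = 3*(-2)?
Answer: 20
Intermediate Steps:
u = -4
K(g, G) = 1 - G + G*g (K(g, G) = (-G + G*g) + 1 = 1 - G + G*g)
X = -6
u*(X + K(-1, sqrt(1 - 1))) = -4*(-6 + (1 - sqrt(1 - 1) + sqrt(1 - 1)*(-1))) = -4*(-6 + (1 - sqrt(0) + sqrt(0)*(-1))) = -4*(-6 + (1 - 1*0 + 0*(-1))) = -4*(-6 + (1 + 0 + 0)) = -4*(-6 + 1) = -4*(-5) = 20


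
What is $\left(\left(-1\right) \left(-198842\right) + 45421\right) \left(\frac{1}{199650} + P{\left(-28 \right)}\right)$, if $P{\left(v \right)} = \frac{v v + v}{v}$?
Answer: $- \frac{438903890129}{66550} \approx -6.5951 \cdot 10^{6}$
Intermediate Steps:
$P{\left(v \right)} = \frac{v + v^{2}}{v}$ ($P{\left(v \right)} = \frac{v^{2} + v}{v} = \frac{v + v^{2}}{v}$)
$\left(\left(-1\right) \left(-198842\right) + 45421\right) \left(\frac{1}{199650} + P{\left(-28 \right)}\right) = \left(\left(-1\right) \left(-198842\right) + 45421\right) \left(\frac{1}{199650} + \left(1 - 28\right)\right) = \left(198842 + 45421\right) \left(\frac{1}{199650} - 27\right) = 244263 \left(- \frac{5390549}{199650}\right) = - \frac{438903890129}{66550}$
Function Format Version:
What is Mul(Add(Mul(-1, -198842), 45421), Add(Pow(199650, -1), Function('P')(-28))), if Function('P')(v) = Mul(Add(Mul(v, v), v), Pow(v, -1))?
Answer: Rational(-438903890129, 66550) ≈ -6.5951e+6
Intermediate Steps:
Function('P')(v) = Mul(Pow(v, -1), Add(v, Pow(v, 2))) (Function('P')(v) = Mul(Add(Pow(v, 2), v), Pow(v, -1)) = Mul(Add(v, Pow(v, 2)), Pow(v, -1)) = Mul(Pow(v, -1), Add(v, Pow(v, 2))))
Mul(Add(Mul(-1, -198842), 45421), Add(Pow(199650, -1), Function('P')(-28))) = Mul(Add(Mul(-1, -198842), 45421), Add(Pow(199650, -1), Add(1, -28))) = Mul(Add(198842, 45421), Add(Rational(1, 199650), -27)) = Mul(244263, Rational(-5390549, 199650)) = Rational(-438903890129, 66550)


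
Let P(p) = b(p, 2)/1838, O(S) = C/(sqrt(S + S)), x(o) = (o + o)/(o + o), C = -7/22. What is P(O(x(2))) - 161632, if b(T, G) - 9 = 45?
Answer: -148539781/919 ≈ -1.6163e+5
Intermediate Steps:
b(T, G) = 54 (b(T, G) = 9 + 45 = 54)
C = -7/22 (C = -7*1/22 = -7/22 ≈ -0.31818)
x(o) = 1 (x(o) = (2*o)/((2*o)) = (2*o)*(1/(2*o)) = 1)
O(S) = -7*sqrt(2)/(44*sqrt(S)) (O(S) = -7/(22*sqrt(S + S)) = -7*sqrt(2)/(2*sqrt(S))/22 = -7*sqrt(2)/(44*sqrt(S)))
P(p) = 27/919 (P(p) = 54/1838 = 54*(1/1838) = 27/919)
P(O(x(2))) - 161632 = 27/919 - 161632 = -148539781/919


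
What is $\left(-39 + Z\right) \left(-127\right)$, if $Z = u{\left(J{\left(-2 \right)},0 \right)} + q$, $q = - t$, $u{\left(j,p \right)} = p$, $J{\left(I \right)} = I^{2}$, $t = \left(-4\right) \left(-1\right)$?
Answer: $5461$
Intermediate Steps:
$t = 4$
$q = -4$ ($q = \left(-1\right) 4 = -4$)
$Z = -4$ ($Z = 0 - 4 = -4$)
$\left(-39 + Z\right) \left(-127\right) = \left(-39 - 4\right) \left(-127\right) = \left(-43\right) \left(-127\right) = 5461$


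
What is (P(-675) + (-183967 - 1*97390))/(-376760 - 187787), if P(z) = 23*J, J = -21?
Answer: 281840/564547 ≈ 0.49923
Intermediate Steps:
P(z) = -483 (P(z) = 23*(-21) = -483)
(P(-675) + (-183967 - 1*97390))/(-376760 - 187787) = (-483 + (-183967 - 1*97390))/(-376760 - 187787) = (-483 + (-183967 - 97390))/(-564547) = (-483 - 281357)*(-1/564547) = -281840*(-1/564547) = 281840/564547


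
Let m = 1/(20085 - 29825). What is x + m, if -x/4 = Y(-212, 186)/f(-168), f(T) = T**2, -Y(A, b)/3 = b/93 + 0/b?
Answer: 2141/2863560 ≈ 0.00074767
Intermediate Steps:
Y(A, b) = -b/31 (Y(A, b) = -3*(b/93 + 0/b) = -3*(b*(1/93) + 0) = -3*(b/93 + 0) = -b/31)
m = -1/9740 (m = 1/(-9740) = -1/9740 ≈ -0.00010267)
x = 1/1176 (x = -4*(-1/31*186)/((-168)**2) = -(-24)/28224 = -4*(-1/4704) = 1/1176 ≈ 0.00085034)
x + m = 1/1176 - 1/9740 = 2141/2863560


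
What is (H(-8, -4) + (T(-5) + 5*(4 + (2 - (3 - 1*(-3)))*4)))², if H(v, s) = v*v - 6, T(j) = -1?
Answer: 9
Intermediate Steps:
H(v, s) = -6 + v² (H(v, s) = v² - 6 = -6 + v²)
(H(-8, -4) + (T(-5) + 5*(4 + (2 - (3 - 1*(-3)))*4)))² = ((-6 + (-8)²) + (-1 + 5*(4 + (2 - (3 - 1*(-3)))*4)))² = ((-6 + 64) + (-1 + 5*(4 + (2 - (3 + 3))*4)))² = (58 + (-1 + 5*(4 + (2 - 1*6)*4)))² = (58 + (-1 + 5*(4 + (2 - 6)*4)))² = (58 + (-1 + 5*(4 - 4*4)))² = (58 + (-1 + 5*(4 - 16)))² = (58 + (-1 + 5*(-12)))² = (58 + (-1 - 60))² = (58 - 61)² = (-3)² = 9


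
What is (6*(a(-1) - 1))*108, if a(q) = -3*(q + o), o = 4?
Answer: -6480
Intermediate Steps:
a(q) = -12 - 3*q (a(q) = -3*(q + 4) = -3*(4 + q) = -12 - 3*q)
(6*(a(-1) - 1))*108 = (6*((-12 - 3*(-1)) - 1))*108 = (6*((-12 + 3) - 1))*108 = (6*(-9 - 1))*108 = (6*(-10))*108 = -60*108 = -6480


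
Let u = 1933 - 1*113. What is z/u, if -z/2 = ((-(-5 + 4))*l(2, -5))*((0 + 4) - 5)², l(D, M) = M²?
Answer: -5/182 ≈ -0.027473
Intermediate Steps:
u = 1820 (u = 1933 - 113 = 1820)
z = -50 (z = -2*-(-5 + 4)*(-5)²*((0 + 4) - 5)² = -2*-1*(-1)*25*(4 - 5)² = -2*1*25*(-1)² = -50 ≈ -50.000)
z/u = -50/1820 = -50*1/1820 = -5/182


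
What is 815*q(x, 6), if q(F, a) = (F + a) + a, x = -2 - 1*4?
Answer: 4890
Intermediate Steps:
x = -6 (x = -2 - 4 = -6)
q(F, a) = F + 2*a
815*q(x, 6) = 815*(-6 + 2*6) = 815*(-6 + 12) = 815*6 = 4890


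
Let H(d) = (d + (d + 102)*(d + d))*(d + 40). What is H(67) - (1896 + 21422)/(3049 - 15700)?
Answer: 30745634759/12651 ≈ 2.4303e+6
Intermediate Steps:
H(d) = (40 + d)*(d + 2*d*(102 + d)) (H(d) = (d + (102 + d)*(2*d))*(40 + d) = (d + 2*d*(102 + d))*(40 + d) = (40 + d)*(d + 2*d*(102 + d)))
H(67) - (1896 + 21422)/(3049 - 15700) = 67*(8200 + 2*67² + 285*67) - (1896 + 21422)/(3049 - 15700) = 67*(8200 + 2*4489 + 19095) - 23318/(-12651) = 67*(8200 + 8978 + 19095) - 23318*(-1)/12651 = 67*36273 - 1*(-23318/12651) = 2430291 + 23318/12651 = 30745634759/12651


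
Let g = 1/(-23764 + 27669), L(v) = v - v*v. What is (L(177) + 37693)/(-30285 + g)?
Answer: -25542605/118262924 ≈ -0.21598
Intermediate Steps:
L(v) = v - v²
g = 1/3905 ≈ 0.00025608
(L(177) + 37693)/(-30285 + g) = (177*(1 - 1*177) + 37693)/(-30285 + 1/3905) = (177*(1 - 177) + 37693)/(-118262924/3905) = (177*(-176) + 37693)*(-3905/118262924) = (-31152 + 37693)*(-3905/118262924) = 6541*(-3905/118262924) = -25542605/118262924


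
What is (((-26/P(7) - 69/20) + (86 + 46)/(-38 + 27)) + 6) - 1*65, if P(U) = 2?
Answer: -1749/20 ≈ -87.450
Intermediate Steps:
(((-26/P(7) - 69/20) + (86 + 46)/(-38 + 27)) + 6) - 1*65 = (((-26/2 - 69/20) + (86 + 46)/(-38 + 27)) + 6) - 1*65 = (((-26*½ - 69*1/20) + 132/(-11)) + 6) - 65 = (((-13 - 69/20) + 132*(-1/11)) + 6) - 65 = ((-329/20 - 12) + 6) - 65 = (-569/20 + 6) - 65 = -449/20 - 65 = -1749/20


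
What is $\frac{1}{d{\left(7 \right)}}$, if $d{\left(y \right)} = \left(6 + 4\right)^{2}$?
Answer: $\frac{1}{100} \approx 0.01$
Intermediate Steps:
$d{\left(y \right)} = 100$ ($d{\left(y \right)} = 10^{2} = 100$)
$\frac{1}{d{\left(7 \right)}} = \frac{1}{100}$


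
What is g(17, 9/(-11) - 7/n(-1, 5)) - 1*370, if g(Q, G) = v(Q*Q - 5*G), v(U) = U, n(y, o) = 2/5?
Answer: 233/22 ≈ 10.591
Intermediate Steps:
n(y, o) = 2/5 (n(y, o) = 2*(1/5) = 2/5)
g(Q, G) = Q**2 - 5*G (g(Q, G) = Q*Q - 5*G = Q**2 - 5*G)
g(17, 9/(-11) - 7/n(-1, 5)) - 1*370 = (17**2 - 5*(9/(-11) - 7/2/5)) - 1*370 = (289 - 5*(9*(-1/11) - 7*5/2)) - 370 = (289 - 5*(-9/11 - 35/2)) - 370 = (289 - 5*(-403/22)) - 370 = (289 + 2015/22) - 370 = 8373/22 - 370 = 233/22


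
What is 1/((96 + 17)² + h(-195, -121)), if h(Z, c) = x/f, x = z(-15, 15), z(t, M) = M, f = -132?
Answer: 44/561831 ≈ 7.8315e-5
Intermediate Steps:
x = 15
h(Z, c) = -5/44 (h(Z, c) = 15/(-132) = 15*(-1/132) = -5/44)
1/((96 + 17)² + h(-195, -121)) = 1/((96 + 17)² - 5/44) = 1/(113² - 5/44) = 1/(12769 - 5/44) = 1/(561831/44) = 44/561831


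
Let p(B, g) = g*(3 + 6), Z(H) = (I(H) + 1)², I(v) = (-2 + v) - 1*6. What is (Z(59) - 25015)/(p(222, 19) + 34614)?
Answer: -2479/3865 ≈ -0.64140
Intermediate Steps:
I(v) = -8 + v (I(v) = (-2 + v) - 6 = -8 + v)
Z(H) = (-7 + H)² (Z(H) = ((-8 + H) + 1)² = (-7 + H)²)
p(B, g) = 9*g (p(B, g) = g*9 = 9*g)
(Z(59) - 25015)/(p(222, 19) + 34614) = ((-7 + 59)² - 25015)/(9*19 + 34614) = (52² - 25015)/(171 + 34614) = (2704 - 25015)/34785 = -22311*1/34785 = -2479/3865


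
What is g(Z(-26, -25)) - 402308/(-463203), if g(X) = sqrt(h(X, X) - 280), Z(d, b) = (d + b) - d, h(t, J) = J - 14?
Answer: 402308/463203 + I*sqrt(319) ≈ 0.86854 + 17.861*I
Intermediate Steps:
h(t, J) = -14 + J
Z(d, b) = b (Z(d, b) = (b + d) - d = b)
g(X) = sqrt(-294 + X) (g(X) = sqrt((-14 + X) - 280) = sqrt(-294 + X))
g(Z(-26, -25)) - 402308/(-463203) = sqrt(-294 - 25) - 402308/(-463203) = sqrt(-319) - 402308*(-1/463203) = I*sqrt(319) + 402308/463203 = 402308/463203 + I*sqrt(319)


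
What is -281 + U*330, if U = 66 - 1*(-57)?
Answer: 40309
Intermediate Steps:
U = 123 (U = 66 + 57 = 123)
-281 + U*330 = -281 + 123*330 = -281 + 40590 = 40309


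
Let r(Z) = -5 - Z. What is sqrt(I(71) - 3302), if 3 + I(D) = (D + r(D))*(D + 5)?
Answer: I*sqrt(3685) ≈ 60.704*I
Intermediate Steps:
I(D) = -28 - 5*D (I(D) = -3 + (D + (-5 - D))*(D + 5) = -3 - 5*(5 + D) = -3 + (-25 - 5*D) = -28 - 5*D)
sqrt(I(71) - 3302) = sqrt((-28 - 5*71) - 3302) = sqrt((-28 - 355) - 3302) = sqrt(-383 - 3302) = sqrt(-3685) = I*sqrt(3685)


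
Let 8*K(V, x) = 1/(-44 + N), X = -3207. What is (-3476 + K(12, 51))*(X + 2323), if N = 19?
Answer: 153639421/50 ≈ 3.0728e+6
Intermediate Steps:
K(V, x) = -1/200 (K(V, x) = 1/(8*(-44 + 19)) = (⅛)/(-25) = (⅛)*(-1/25) = -1/200)
(-3476 + K(12, 51))*(X + 2323) = (-3476 - 1/200)*(-3207 + 2323) = -695201/200*(-884) = 153639421/50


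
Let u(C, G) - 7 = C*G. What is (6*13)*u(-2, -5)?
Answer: 1326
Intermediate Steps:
u(C, G) = 7 + C*G
(6*13)*u(-2, -5) = (6*13)*(7 - 2*(-5)) = 78*(7 + 10) = 78*17 = 1326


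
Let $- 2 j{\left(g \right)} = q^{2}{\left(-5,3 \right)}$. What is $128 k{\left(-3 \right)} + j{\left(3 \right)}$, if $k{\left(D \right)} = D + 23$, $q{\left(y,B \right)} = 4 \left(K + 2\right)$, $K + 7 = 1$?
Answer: $2432$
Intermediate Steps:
$K = -6$ ($K = -7 + 1 = -6$)
$q{\left(y,B \right)} = -16$ ($q{\left(y,B \right)} = 4 \left(-6 + 2\right) = 4 \left(-4\right) = -16$)
$k{\left(D \right)} = 23 + D$
$j{\left(g \right)} = -128$ ($j{\left(g \right)} = - \frac{\left(-16\right)^{2}}{2} = \left(- \frac{1}{2}\right) 256 = -128$)
$128 k{\left(-3 \right)} + j{\left(3 \right)} = 128 \left(23 - 3\right) - 128 = 128 \cdot 20 - 128 = 2560 - 128 = 2432$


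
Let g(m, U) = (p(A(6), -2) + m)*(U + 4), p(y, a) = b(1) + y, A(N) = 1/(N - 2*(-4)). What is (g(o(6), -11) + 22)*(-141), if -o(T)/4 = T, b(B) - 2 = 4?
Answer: -41595/2 ≈ -20798.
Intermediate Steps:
b(B) = 6 (b(B) = 2 + 4 = 6)
A(N) = 1/(8 + N) (A(N) = 1/(N + 8) = 1/(8 + N))
p(y, a) = 6 + y
o(T) = -4*T
g(m, U) = (4 + U)*(85/14 + m) (g(m, U) = ((6 + 1/(8 + 6)) + m)*(U + 4) = ((6 + 1/14) + m)*(4 + U) = (85/14 + m)*(4 + U) = (4 + U)*(85/14 + m))
(g(o(6), -11) + 22)*(-141) = ((170/7 + 4*(-4*6) + (85/14)*(-11) - (-44)*6) + 22)*(-141) = ((170/7 + 4*(-24) - 935/14 - 11*(-24)) + 22)*(-141) = ((170/7 - 96 - 935/14 + 264) + 22)*(-141) = (251/2 + 22)*(-141) = (295/2)*(-141) = -41595/2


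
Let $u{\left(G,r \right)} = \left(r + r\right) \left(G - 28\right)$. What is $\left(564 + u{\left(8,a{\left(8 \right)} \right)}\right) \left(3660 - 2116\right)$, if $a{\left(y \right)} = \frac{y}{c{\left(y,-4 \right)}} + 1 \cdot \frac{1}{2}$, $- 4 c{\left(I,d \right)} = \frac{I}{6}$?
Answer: $2322176$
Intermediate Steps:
$c{\left(I,d \right)} = - \frac{I}{24}$ ($c{\left(I,d \right)} = - \frac{I \frac{1}{6}}{4} = - \frac{\frac{1}{6} I}{4} = - \frac{I}{24}$)
$a{\left(y \right)} = - \frac{47}{2}$ ($a{\left(y \right)} = \frac{y}{\left(- \frac{1}{24}\right) y} + 1 \cdot \frac{1}{2} = y \left(- \frac{24}{y}\right) + 1 \cdot \frac{1}{2} = -24 + \frac{1}{2} = - \frac{47}{2}$)
$u{\left(G,r \right)} = 2 r \left(-28 + G\right)$
$\left(564 + u{\left(8,a{\left(8 \right)} \right)}\right) \left(3660 - 2116\right) = \left(564 + 2 \left(- \frac{47}{2}\right) \left(-28 + 8\right)\right) \left(3660 - 2116\right) = \left(564 + 2 \left(- \frac{47}{2}\right) \left(-20\right)\right) 1544 = \left(564 + 940\right) 1544 = 1504 \cdot 1544 = 2322176$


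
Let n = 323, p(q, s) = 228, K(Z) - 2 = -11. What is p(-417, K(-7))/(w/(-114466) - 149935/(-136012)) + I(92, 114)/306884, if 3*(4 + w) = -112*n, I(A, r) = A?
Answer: 408502561515044483/2163892074657653 ≈ 188.78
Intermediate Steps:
K(Z) = -9 (K(Z) = 2 - 11 = -9)
w = -36188/3 (w = -4 + (-112*323)/3 = -4 + (⅓)*(-36176) = -4 - 36176/3 = -36188/3 ≈ -12063.)
p(-417, K(-7))/(w/(-114466) - 149935/(-136012)) + I(92, 114)/306884 = 228/(-36188/3/(-114466) - 149935/(-136012)) + 92/306884 = 228/(-36188/3*(-1/114466) - 149935*(-1/136012)) + 92*(1/306884) = 228/(18094/171699 + 149935/136012) + 23/76721 = 228/(28204690693/23353124388) + 23/76721 = 228*(23353124388/28204690693) + 23/76721 = 5324512360464/28204690693 + 23/76721 = 408502561515044483/2163892074657653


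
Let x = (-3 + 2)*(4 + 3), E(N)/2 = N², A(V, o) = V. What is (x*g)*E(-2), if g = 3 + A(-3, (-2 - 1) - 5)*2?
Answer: 168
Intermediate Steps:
E(N) = 2*N²
g = -3 (g = 3 - 3*2 = 3 - 6 = -3)
x = -7 (x = -1*7 = -7)
(x*g)*E(-2) = (-7*(-3))*(2*(-2)²) = 21*(2*4) = 21*8 = 168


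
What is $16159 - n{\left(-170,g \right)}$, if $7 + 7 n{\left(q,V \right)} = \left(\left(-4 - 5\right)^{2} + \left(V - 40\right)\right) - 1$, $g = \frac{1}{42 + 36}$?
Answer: $\frac{8820239}{546} \approx 16154.0$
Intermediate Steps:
$g = \frac{1}{78} \approx 0.012821$
$n{\left(q,V \right)} = \frac{33}{7} + \frac{V}{7}$ ($n{\left(q,V \right)} = -1 + \frac{\left(\left(-4 - 5\right)^{2} + \left(V - 40\right)\right) - 1}{7} = -1 + \frac{\left(\left(-9\right)^{2} + \left(-40 + V\right)\right) - 1}{7} = -1 + \frac{\left(81 + \left(-40 + V\right)\right) - 1}{7} = -1 + \frac{\left(41 + V\right) - 1}{7} = -1 + \frac{40 + V}{7} = -1 + \left(\frac{40}{7} + \frac{V}{7}\right) = \frac{33}{7} + \frac{V}{7}$)
$16159 - n{\left(-170,g \right)} = 16159 - \left(\frac{33}{7} + \frac{1}{7} \cdot \frac{1}{78}\right) = 16159 - \left(\frac{33}{7} + \frac{1}{546}\right) = 16159 - \frac{2575}{546} = \frac{8820239}{546}$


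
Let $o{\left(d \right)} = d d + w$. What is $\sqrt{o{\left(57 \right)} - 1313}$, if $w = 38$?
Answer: $\sqrt{1974} \approx 44.43$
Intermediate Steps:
$o{\left(d \right)} = 38 + d^{2}$ ($o{\left(d \right)} = d d + 38 = d^{2} + 38 = 38 + d^{2}$)
$\sqrt{o{\left(57 \right)} - 1313} = \sqrt{\left(38 + 57^{2}\right) - 1313} = \sqrt{\left(38 + 3249\right) - 1313} = \sqrt{3287 - 1313} = \sqrt{1974}$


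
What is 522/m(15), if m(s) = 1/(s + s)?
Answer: 15660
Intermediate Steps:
m(s) = 1/(2*s)
522/m(15) = 522/(((½)/15)) = 522/(((½)*(1/15))) = 522/(1/30) = 522*30 = 15660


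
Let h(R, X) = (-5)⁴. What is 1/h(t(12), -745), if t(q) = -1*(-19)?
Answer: 1/625 ≈ 0.0016000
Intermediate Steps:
t(q) = 19
h(R, X) = 625
1/h(t(12), -745) = 1/625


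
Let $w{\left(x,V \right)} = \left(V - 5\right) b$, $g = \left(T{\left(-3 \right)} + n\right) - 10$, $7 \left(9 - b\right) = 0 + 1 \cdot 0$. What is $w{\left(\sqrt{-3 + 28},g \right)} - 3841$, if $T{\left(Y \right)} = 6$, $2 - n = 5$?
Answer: $-3949$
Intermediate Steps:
$n = -3$ ($n = 2 - 5 = -3$)
$b = 9$ ($b = 9 - \frac{0 + 1 \cdot 0}{7} = 9 - \frac{0 + 0}{7} = 9 - 0 = 9 + 0 = 9$)
$g = -7$ ($g = \left(6 - 3\right) - 10 = 3 - 10 = -7$)
$w{\left(x,V \right)} = -45 + 9 V$ ($w{\left(x,V \right)} = \left(V - 5\right) 9 = \left(-5 + V\right) 9 = -45 + 9 V$)
$w{\left(\sqrt{-3 + 28},g \right)} - 3841 = \left(-45 + 9 \left(-7\right)\right) - 3841 = \left(-45 - 63\right) - 3841 = -108 - 3841 = -3949$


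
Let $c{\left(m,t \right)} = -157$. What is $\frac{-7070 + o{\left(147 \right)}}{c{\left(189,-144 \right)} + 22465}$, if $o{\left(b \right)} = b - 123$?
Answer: $- \frac{271}{858} \approx -0.31585$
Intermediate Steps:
$o{\left(b \right)} = -123 + b$
$\frac{-7070 + o{\left(147 \right)}}{c{\left(189,-144 \right)} + 22465} = \frac{-7070 + \left(-123 + 147\right)}{-157 + 22465} = \frac{-7070 + 24}{22308} = \left(-7046\right) \frac{1}{22308} = - \frac{271}{858}$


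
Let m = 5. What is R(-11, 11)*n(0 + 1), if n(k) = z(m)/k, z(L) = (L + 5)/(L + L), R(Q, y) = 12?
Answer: 12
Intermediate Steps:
z(L) = (5 + L)/(2*L) (z(L) = (5 + L)/((2*L)) = (5 + L)*(1/(2*L)) = (5 + L)/(2*L))
n(k) = 1/k (n(k) = ((½)*(5 + 5)/5)/k = ((½)*(⅕)*10)/k = 1/k)
R(-11, 11)*n(0 + 1) = 12/(0 + 1) = 12/1 = 12*1 = 12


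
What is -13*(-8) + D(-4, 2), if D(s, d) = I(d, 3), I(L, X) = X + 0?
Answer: 107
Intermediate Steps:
I(L, X) = X
D(s, d) = 3
-13*(-8) + D(-4, 2) = -13*(-8) + 3 = 104 + 3 = 107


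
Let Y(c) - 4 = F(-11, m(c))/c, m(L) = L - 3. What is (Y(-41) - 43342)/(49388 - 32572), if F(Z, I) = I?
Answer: -888407/344728 ≈ -2.5771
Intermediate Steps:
m(L) = -3 + L
Y(c) = 4 + (-3 + c)/c
(Y(-41) - 43342)/(49388 - 32572) = ((5 - 3/(-41)) - 43342)/(49388 - 32572) = ((5 - 3*(-1/41)) - 43342)/16816 = ((5 + 3/41) - 43342)*(1/16816) = (208/41 - 43342)*(1/16816) = -1776814/41*1/16816 = -888407/344728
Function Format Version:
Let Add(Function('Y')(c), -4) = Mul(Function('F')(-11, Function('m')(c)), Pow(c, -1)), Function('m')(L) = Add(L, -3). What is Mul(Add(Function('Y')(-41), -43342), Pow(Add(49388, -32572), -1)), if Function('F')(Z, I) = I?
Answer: Rational(-888407, 344728) ≈ -2.5771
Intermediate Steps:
Function('m')(L) = Add(-3, L)
Function('Y')(c) = Add(4, Mul(Pow(c, -1), Add(-3, c))) (Function('Y')(c) = Add(4, Mul(Add(-3, c), Pow(c, -1))) = Add(4, Mul(Pow(c, -1), Add(-3, c))))
Mul(Add(Function('Y')(-41), -43342), Pow(Add(49388, -32572), -1)) = Mul(Add(Add(5, Mul(-3, Pow(-41, -1))), -43342), Pow(Add(49388, -32572), -1)) = Mul(Add(Add(5, Mul(-3, Rational(-1, 41))), -43342), Pow(16816, -1)) = Mul(Add(Add(5, Rational(3, 41)), -43342), Rational(1, 16816)) = Mul(Add(Rational(208, 41), -43342), Rational(1, 16816)) = Mul(Rational(-1776814, 41), Rational(1, 16816)) = Rational(-888407, 344728)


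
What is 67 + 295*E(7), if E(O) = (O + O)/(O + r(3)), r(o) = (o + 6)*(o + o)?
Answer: 8217/61 ≈ 134.70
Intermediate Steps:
r(o) = 2*o*(6 + o) (r(o) = (6 + o)*(2*o) = 2*o*(6 + o))
E(O) = 2*O/(54 + O) (E(O) = (O + O)/(O + 2*3*(6 + 3)) = (2*O)/(O + 2*3*9) = (2*O)/(O + 54) = (2*O)/(54 + O) = 2*O/(54 + O))
67 + 295*E(7) = 67 + 295*(2*7/(54 + 7)) = 67 + 295*(2*7/61) = 67 + 295*(2*7*(1/61)) = 67 + 295*(14/61) = 67 + 4130/61 = 8217/61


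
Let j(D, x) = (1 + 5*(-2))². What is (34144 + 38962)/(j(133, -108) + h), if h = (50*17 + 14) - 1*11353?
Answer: -36553/5204 ≈ -7.0240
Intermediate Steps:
h = -10489 (h = (850 + 14) - 11353 = 864 - 11353 = -10489)
j(D, x) = 81 (j(D, x) = (1 - 10)² = (-9)² = 81)
(34144 + 38962)/(j(133, -108) + h) = (34144 + 38962)/(81 - 10489) = 73106/(-10408) = 73106*(-1/10408) = -36553/5204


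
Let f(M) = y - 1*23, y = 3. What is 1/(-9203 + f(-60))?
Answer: -1/9223 ≈ -0.00010842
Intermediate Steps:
f(M) = -20 (f(M) = 3 - 1*23 = 3 - 23 = -20)
1/(-9203 + f(-60)) = 1/(-9203 - 20) = 1/(-9223) = -1/9223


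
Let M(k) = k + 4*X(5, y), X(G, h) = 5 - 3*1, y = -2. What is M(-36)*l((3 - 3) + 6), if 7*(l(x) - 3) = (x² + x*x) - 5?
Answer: -352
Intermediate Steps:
X(G, h) = 2 (X(G, h) = 5 - 3 = 2)
l(x) = 16/7 + 2*x²/7 (l(x) = 3 + ((x² + x*x) - 5)/7 = 3 + ((x² + x²) - 5)/7 = 3 + (2*x² - 5)/7 = 3 + (-5 + 2*x²)/7 = 3 + (-5/7 + 2*x²/7) = 16/7 + 2*x²/7)
M(k) = 8 + k (M(k) = k + 4*2 = k + 8 = 8 + k)
M(-36)*l((3 - 3) + 6) = (8 - 36)*(16/7 + 2*((3 - 3) + 6)²/7) = -28*(16/7 + 2*(0 + 6)²/7) = -28*(16/7 + (2/7)*6²) = -28*(16/7 + (2/7)*36) = -28*(16/7 + 72/7) = -28*88/7 = -352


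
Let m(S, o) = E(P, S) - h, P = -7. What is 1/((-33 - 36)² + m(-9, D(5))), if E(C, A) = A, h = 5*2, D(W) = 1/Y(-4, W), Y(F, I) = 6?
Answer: 1/4742 ≈ 0.00021088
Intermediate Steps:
D(W) = ⅙ (D(W) = 1/6 = ⅙)
h = 10
m(S, o) = -10 + S (m(S, o) = S - 1*10 = S - 10 = -10 + S)
1/((-33 - 36)² + m(-9, D(5))) = 1/((-33 - 36)² + (-10 - 9)) = 1/((-69)² - 19) = 1/(4761 - 19) = 1/4742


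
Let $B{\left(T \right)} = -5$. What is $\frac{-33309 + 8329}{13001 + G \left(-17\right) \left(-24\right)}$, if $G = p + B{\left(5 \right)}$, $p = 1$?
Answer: $- \frac{24980}{11369} \approx -2.1972$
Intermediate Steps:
$G = -4$ ($G = 1 - 5 = -4$)
$\frac{-33309 + 8329}{13001 + G \left(-17\right) \left(-24\right)} = \frac{-33309 + 8329}{13001 + \left(-4\right) \left(-17\right) \left(-24\right)} = - \frac{24980}{13001 + 68 \left(-24\right)} = - \frac{24980}{13001 - 1632} = - \frac{24980}{11369}$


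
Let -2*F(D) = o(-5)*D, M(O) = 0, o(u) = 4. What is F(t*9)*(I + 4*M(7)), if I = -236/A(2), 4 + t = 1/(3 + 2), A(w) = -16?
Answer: 10089/10 ≈ 1008.9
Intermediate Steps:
t = -19/5 (t = -4 + 1/(3 + 2) = -4 + 1/5 = -4 + ⅕ = -19/5 ≈ -3.8000)
I = 59/4 (I = -236/(-16) = -236*(-1/16) = 59/4 ≈ 14.750)
F(D) = -2*D
F(t*9)*(I + 4*M(7)) = (-(-38)*9/5)*(59/4 + 4*0) = (-2*(-171/5))*(59/4 + 0) = (342/5)*(59/4) = 10089/10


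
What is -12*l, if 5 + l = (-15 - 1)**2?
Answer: -3012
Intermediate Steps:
l = 251 (l = -5 + (-15 - 1)**2 = -5 + (-16)**2 = -5 + 256 = 251)
-12*l = -12*251 = -3012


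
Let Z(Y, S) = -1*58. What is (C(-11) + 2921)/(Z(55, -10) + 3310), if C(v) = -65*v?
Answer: 303/271 ≈ 1.1181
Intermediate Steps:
Z(Y, S) = -58
(C(-11) + 2921)/(Z(55, -10) + 3310) = (-65*(-11) + 2921)/(-58 + 3310) = (715 + 2921)/3252 = 3636*(1/3252) = 303/271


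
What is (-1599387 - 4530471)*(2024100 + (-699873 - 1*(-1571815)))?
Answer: -17752326222036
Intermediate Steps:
(-1599387 - 4530471)*(2024100 + (-699873 - 1*(-1571815))) = -6129858*(2024100 + (-699873 + 1571815)) = -6129858*(2024100 + 871942) = -6129858*2896042 = -17752326222036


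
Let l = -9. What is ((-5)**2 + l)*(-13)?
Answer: -208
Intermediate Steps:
((-5)**2 + l)*(-13) = ((-5)**2 - 9)*(-13) = (25 - 9)*(-13) = 16*(-13) = -208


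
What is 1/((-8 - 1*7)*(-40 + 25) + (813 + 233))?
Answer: 1/1271 ≈ 0.00078678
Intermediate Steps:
1/((-8 - 1*7)*(-40 + 25) + (813 + 233)) = 1/((-8 - 7)*(-15) + 1046) = 1/(-15*(-15) + 1046) = 1/(225 + 1046) = 1/1271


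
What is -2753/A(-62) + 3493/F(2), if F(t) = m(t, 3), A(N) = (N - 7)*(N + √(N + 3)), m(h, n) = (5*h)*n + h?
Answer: 935227399/8617824 - 2753*I*√59/269307 ≈ 108.52 - 0.078521*I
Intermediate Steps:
m(h, n) = h + 5*h*n (m(h, n) = 5*h*n + h = h + 5*h*n)
A(N) = (-7 + N)*(N + √(3 + N))
F(t) = 16*t (F(t) = t*(1 + 5*3) = t*(1 + 15) = t*16 = 16*t)
-2753/A(-62) + 3493/F(2) = -2753/((-62)² - 7*(-62) - 7*√(3 - 62) - 62*√(3 - 62)) + 3493/((16*2)) = -2753/(3844 + 434 - 7*I*√59 - 62*I*√59) + 3493/32 = -2753/(4278 - 69*I*√59) + 3493/32 = 3493/32 - 2753/(4278 - 69*I*√59)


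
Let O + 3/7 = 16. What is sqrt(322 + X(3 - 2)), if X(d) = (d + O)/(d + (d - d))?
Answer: sqrt(16590)/7 ≈ 18.400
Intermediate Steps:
O = 109/7 (O = -3/7 + 16 = 109/7 ≈ 15.571)
X(d) = (109/7 + d)/d (X(d) = (d + 109/7)/(d + (d - d)) = (109/7 + d)/(d + 0) = (109/7 + d)/d)
sqrt(322 + X(3 - 2)) = sqrt(322 + (109/7 + (3 - 2))/(3 - 2)) = sqrt(322 + (109/7 + 1)/1) = sqrt(322 + 1*(116/7)) = sqrt(322 + 116/7) = sqrt(2370/7) = sqrt(16590)/7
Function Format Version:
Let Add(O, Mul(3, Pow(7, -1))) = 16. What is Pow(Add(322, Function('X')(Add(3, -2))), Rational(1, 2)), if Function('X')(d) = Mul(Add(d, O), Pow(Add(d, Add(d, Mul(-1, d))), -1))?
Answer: Mul(Rational(1, 7), Pow(16590, Rational(1, 2))) ≈ 18.400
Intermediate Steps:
O = Rational(109, 7) (O = Add(Rational(-3, 7), 16) = Rational(109, 7) ≈ 15.571)
Function('X')(d) = Mul(Pow(d, -1), Add(Rational(109, 7), d)) (Function('X')(d) = Mul(Add(d, Rational(109, 7)), Pow(Add(d, Add(d, Mul(-1, d))), -1)) = Mul(Add(Rational(109, 7), d), Pow(Add(d, 0), -1)) = Mul(Add(Rational(109, 7), d), Pow(d, -1)) = Mul(Pow(d, -1), Add(Rational(109, 7), d)))
Pow(Add(322, Function('X')(Add(3, -2))), Rational(1, 2)) = Pow(Add(322, Mul(Pow(Add(3, -2), -1), Add(Rational(109, 7), Add(3, -2)))), Rational(1, 2)) = Pow(Add(322, Mul(Pow(1, -1), Add(Rational(109, 7), 1))), Rational(1, 2)) = Pow(Add(322, Mul(1, Rational(116, 7))), Rational(1, 2)) = Pow(Add(322, Rational(116, 7)), Rational(1, 2)) = Pow(Rational(2370, 7), Rational(1, 2)) = Mul(Rational(1, 7), Pow(16590, Rational(1, 2)))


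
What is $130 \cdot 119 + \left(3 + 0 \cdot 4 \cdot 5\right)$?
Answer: $15473$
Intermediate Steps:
$130 \cdot 119 + \left(3 + 0 \cdot 4 \cdot 5\right) = 15470 + \left(3 + 0 \cdot 5\right) = 15470 + \left(3 + 0\right) = 15470 + 3 = 15473$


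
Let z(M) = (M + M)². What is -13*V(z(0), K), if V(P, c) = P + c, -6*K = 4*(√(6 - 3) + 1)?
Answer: 26/3 + 26*√3/3 ≈ 23.678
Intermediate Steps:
z(M) = 4*M² (z(M) = (2*M)² = 4*M²)
K = -⅔ - 2*√3/3 (K = -2*(√(6 - 3) + 1)/3 = -2*(√3 + 1)/3 = -2*(1 + √3)/3 = -(4 + 4*√3)/6 = -⅔ - 2*√3/3 ≈ -1.8214)
-13*V(z(0), K) = -13*(4*0² + (-⅔ - 2*√3/3)) = -13*(4*0 + (-⅔ - 2*√3/3)) = -13*(0 + (-⅔ - 2*√3/3)) = -13*(-⅔ - 2*√3/3) = 26/3 + 26*√3/3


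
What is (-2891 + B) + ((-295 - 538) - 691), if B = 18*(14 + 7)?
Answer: -4037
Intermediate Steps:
B = 378 (B = 18*21 = 378)
(-2891 + B) + ((-295 - 538) - 691) = (-2891 + 378) + ((-295 - 538) - 691) = -2513 + (-833 - 691) = -2513 - 1524 = -4037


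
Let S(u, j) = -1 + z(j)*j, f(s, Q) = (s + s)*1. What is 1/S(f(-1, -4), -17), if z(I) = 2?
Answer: -1/35 ≈ -0.028571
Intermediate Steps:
f(s, Q) = 2*s (f(s, Q) = (2*s)*1 = 2*s)
S(u, j) = -1 + 2*j
1/S(f(-1, -4), -17) = 1/(-1 + 2*(-17)) = 1/(-1 - 34) = 1/(-35) = -1/35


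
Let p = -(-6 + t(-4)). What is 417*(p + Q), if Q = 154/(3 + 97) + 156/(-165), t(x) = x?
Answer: 2429859/550 ≈ 4417.9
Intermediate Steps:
Q = 327/550 (Q = 154/100 + 156*(-1/165) = 154*(1/100) - 52/55 = 77/50 - 52/55 = 327/550 ≈ 0.59455)
p = 10 (p = -(-6 - 4) = -1*(-10) = 10)
417*(p + Q) = 417*(10 + 327/550) = 417*(5827/550) = 2429859/550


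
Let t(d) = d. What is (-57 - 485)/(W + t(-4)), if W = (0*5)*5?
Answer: 271/2 ≈ 135.50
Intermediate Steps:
W = 0 (W = 0*5 = 0)
(-57 - 485)/(W + t(-4)) = (-57 - 485)/(0 - 4) = -542/(-4) = -542*(-1/4) = 271/2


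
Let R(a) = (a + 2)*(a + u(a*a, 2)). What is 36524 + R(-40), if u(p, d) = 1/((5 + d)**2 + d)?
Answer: 1940206/51 ≈ 38043.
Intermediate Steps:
u(p, d) = 1/(d + (5 + d)**2)
R(a) = (2 + a)*(1/51 + a) (R(a) = (a + 2)*(a + 1/(2 + (5 + 2)**2)) = (2 + a)*(a + 1/(2 + 7**2)) = (2 + a)*(a + 1/(2 + 49)) = (2 + a)*(a + 1/51) = (2 + a)*(1/51 + a))
36524 + R(-40) = 36524 + (2/51 + (-40)**2 + (103/51)*(-40)) = 36524 + (2/51 + 1600 - 4120/51) = 36524 + 77482/51 = 1940206/51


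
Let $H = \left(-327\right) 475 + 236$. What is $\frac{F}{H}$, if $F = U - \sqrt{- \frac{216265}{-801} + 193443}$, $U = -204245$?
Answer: $\frac{204245}{155089} + \frac{2 \sqrt{28532243}}{3764433} \approx 1.3198$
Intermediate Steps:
$H = -155089$ ($H = -155325 + 236 = -155089$)
$F = -204245 - \frac{22 \sqrt{28532243}}{267}$ ($F = -204245 - \sqrt{- \frac{216265}{-801} + 193443} = -204245 - \sqrt{\left(-216265\right) \left(- \frac{1}{801}\right) + 193443} = -204245 - \sqrt{\frac{216265}{801} + 193443} = -204245 - \sqrt{\frac{155164108}{801}} = -204245 - \frac{22 \sqrt{28532243}}{267} \approx -2.0469 \cdot 10^{5}$)
$\frac{F}{H} = \frac{-204245 - \frac{22 \sqrt{28532243}}{267}}{-155089} = \left(-204245 - \frac{22 \sqrt{28532243}}{267}\right) \left(- \frac{1}{155089}\right) = \frac{204245}{155089} + \frac{2 \sqrt{28532243}}{3764433}$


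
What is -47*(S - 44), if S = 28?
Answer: 752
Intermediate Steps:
-47*(S - 44) = -47*(28 - 44) = -47*(-16) = 752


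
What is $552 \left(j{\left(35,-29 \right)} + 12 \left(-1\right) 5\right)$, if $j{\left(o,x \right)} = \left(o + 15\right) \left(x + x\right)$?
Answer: $-1633920$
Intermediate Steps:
$j{\left(o,x \right)} = 2 x \left(15 + o\right)$ ($j{\left(o,x \right)} = \left(15 + o\right) 2 x = 2 x \left(15 + o\right)$)
$552 \left(j{\left(35,-29 \right)} + 12 \left(-1\right) 5\right) = 552 \left(2 \left(-29\right) \left(15 + 35\right) + 12 \left(-1\right) 5\right) = 552 \left(2 \left(-29\right) 50 - 60\right) = 552 \left(-2900 - 60\right) = 552 \left(-2960\right) = -1633920$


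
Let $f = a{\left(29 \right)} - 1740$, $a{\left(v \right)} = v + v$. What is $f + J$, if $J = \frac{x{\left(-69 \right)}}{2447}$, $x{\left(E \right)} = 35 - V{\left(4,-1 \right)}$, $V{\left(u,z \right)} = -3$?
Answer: $- \frac{4115816}{2447} \approx -1682.0$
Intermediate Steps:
$x{\left(E \right)} = 38$ ($x{\left(E \right)} = 35 - -3 = 35 + 3 = 38$)
$a{\left(v \right)} = 2 v$
$f = -1682$ ($f = 2 \cdot 29 - 1740 = 58 - 1740 = -1682$)
$J = \frac{38}{2447} \approx 0.015529$
$f + J = -1682 + \frac{38}{2447} = - \frac{4115816}{2447}$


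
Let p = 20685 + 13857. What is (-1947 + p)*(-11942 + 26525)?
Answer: 475332885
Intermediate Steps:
p = 34542
(-1947 + p)*(-11942 + 26525) = (-1947 + 34542)*(-11942 + 26525) = 32595*14583 = 475332885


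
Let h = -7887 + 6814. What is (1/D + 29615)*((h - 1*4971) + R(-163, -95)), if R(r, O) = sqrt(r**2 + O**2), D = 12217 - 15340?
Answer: -558995320336/3123 + 3422042828*sqrt(26)/3123 ≈ -1.7341e+8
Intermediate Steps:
D = -3123
h = -1073
R(r, O) = sqrt(O**2 + r**2)
(1/D + 29615)*((h - 1*4971) + R(-163, -95)) = (1/(-3123) + 29615)*((-1073 - 1*4971) + sqrt((-95)**2 + (-163)**2)) = (-1/3123 + 29615)*((-1073 - 4971) + sqrt(9025 + 26569)) = 92487644*(-6044 + sqrt(35594))/3123 = 92487644*(-6044 + 37*sqrt(26))/3123 = -558995320336/3123 + 3422042828*sqrt(26)/3123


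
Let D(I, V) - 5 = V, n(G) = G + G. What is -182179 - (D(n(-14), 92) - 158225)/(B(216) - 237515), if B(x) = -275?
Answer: -21660251269/118895 ≈ -1.8218e+5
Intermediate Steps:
n(G) = 2*G
D(I, V) = 5 + V
-182179 - (D(n(-14), 92) - 158225)/(B(216) - 237515) = -182179 - ((5 + 92) - 158225)/(-275 - 237515) = -182179 - (97 - 158225)/(-237790) = -182179 - (-158128)*(-1)/237790 = -182179 - 1*79064/118895 = -182179 - 79064/118895 = -21660251269/118895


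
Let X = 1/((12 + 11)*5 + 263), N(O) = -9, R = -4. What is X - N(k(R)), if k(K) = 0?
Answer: 3403/378 ≈ 9.0026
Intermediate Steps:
X = 1/378 (X = 1/(23*5 + 263) = 1/(115 + 263) = 1/378 ≈ 0.0026455)
X - N(k(R)) = 1/378 - 1*(-9) = 1/378 + 9 = 3403/378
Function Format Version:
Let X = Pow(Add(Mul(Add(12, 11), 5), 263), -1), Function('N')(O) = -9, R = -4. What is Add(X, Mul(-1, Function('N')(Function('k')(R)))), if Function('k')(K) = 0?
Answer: Rational(3403, 378) ≈ 9.0026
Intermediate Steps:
X = Rational(1, 378) (X = Pow(Add(Mul(23, 5), 263), -1) = Pow(Add(115, 263), -1) = Pow(378, -1) = Rational(1, 378) ≈ 0.0026455)
Add(X, Mul(-1, Function('N')(Function('k')(R)))) = Add(Rational(1, 378), Mul(-1, -9)) = Add(Rational(1, 378), 9) = Rational(3403, 378)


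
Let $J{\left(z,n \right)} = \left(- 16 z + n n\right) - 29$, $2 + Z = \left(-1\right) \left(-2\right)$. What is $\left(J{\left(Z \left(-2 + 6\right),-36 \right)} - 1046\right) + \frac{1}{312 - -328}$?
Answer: $\frac{141441}{640} \approx 221.0$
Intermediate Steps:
$Z = 0$ ($Z = -2 - -2 = -2 + 2 = 0$)
$J{\left(z,n \right)} = -29 + n^{2} - 16 z$ ($J{\left(z,n \right)} = \left(- 16 z + n^{2}\right) - 29 = \left(n^{2} - 16 z\right) - 29 = -29 + n^{2} - 16 z$)
$\left(J{\left(Z \left(-2 + 6\right),-36 \right)} - 1046\right) + \frac{1}{312 - -328} = \left(\left(-29 + \left(-36\right)^{2} - 16 \cdot 0 \left(-2 + 6\right)\right) - 1046\right) + \frac{1}{312 - -328} = \left(\left(-29 + 1296 - 16 \cdot 0 \cdot 4\right) - 1046\right) + \frac{1}{312 + 328} = \left(\left(-29 + 1296 - 0\right) - 1046\right) + \frac{1}{640} = \left(\left(-29 + 1296 + 0\right) - 1046\right) + \frac{1}{640} = \left(1267 - 1046\right) + \frac{1}{640} = 221 + \frac{1}{640} = \frac{141441}{640}$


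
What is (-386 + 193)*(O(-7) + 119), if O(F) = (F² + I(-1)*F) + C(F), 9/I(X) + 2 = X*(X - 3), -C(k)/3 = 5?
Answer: -46899/2 ≈ -23450.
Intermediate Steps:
C(k) = -15 (C(k) = -3*5 = -15)
I(X) = 9/(-2 + X*(-3 + X)) (I(X) = 9/(-2 + X*(X - 3)) = 9/(-2 + X*(-3 + X)))
O(F) = -15 + F² + 9*F/2 (O(F) = (F² + (9/(-2 + (-1)² - 3*(-1)))*F) - 15 = (F² + (9/(-2 + 1 + 3))*F) - 15 = (F² + (9/2)*F) - 15 = (F² + (9*(½))*F) - 15 = (F² + 9*F/2) - 15 = -15 + F² + 9*F/2)
(-386 + 193)*(O(-7) + 119) = (-386 + 193)*((-15 + (-7)² + (9/2)*(-7)) + 119) = -193*((-15 + 49 - 63/2) + 119) = -193*(5/2 + 119) = -193*243/2 = -46899/2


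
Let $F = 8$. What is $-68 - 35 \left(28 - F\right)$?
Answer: $-768$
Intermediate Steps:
$-68 - 35 \left(28 - F\right) = -68 - 35 \left(28 - 8\right) = -68 - 700 = -768$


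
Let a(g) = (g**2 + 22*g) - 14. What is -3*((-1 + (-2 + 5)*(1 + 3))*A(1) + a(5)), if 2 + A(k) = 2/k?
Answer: -363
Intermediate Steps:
A(k) = -2 + 2/k
a(g) = -14 + g**2 + 22*g
-3*((-1 + (-2 + 5)*(1 + 3))*A(1) + a(5)) = -3*((-1 + (-2 + 5)*(1 + 3))*(-2 + 2/1) + (-14 + 5**2 + 22*5)) = -3*((-1 + 3*4)*(-2 + 2*1) + (-14 + 25 + 110)) = -3*((-1 + 12)*(-2 + 2) + 121) = -3*(11*0 + 121) = -3*(0 + 121) = -3*121 = -363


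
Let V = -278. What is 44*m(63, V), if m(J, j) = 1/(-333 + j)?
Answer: -44/611 ≈ -0.072013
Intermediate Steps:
44*m(63, V) = 44/(-333 - 278) = 44/(-611) = 44*(-1/611) = -44/611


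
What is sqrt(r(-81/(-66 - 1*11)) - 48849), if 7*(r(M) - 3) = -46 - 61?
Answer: I*sqrt(2394203)/7 ≈ 221.05*I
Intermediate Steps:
r(M) = -86/7 (r(M) = 3 + (-46 - 61)/7 = 3 + (1/7)*(-107) = 3 - 107/7 = -86/7)
sqrt(r(-81/(-66 - 1*11)) - 48849) = sqrt(-86/7 - 48849) = sqrt(-342029/7) = I*sqrt(2394203)/7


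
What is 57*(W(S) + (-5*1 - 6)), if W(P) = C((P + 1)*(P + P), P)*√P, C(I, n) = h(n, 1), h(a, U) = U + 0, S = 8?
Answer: -627 + 114*√2 ≈ -465.78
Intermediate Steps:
h(a, U) = U
C(I, n) = 1
W(P) = √P (W(P) = 1*√P = √P)
57*(W(S) + (-5*1 - 6)) = 57*(√8 + (-5*1 - 6)) = 57*(2*√2 + (-5 - 6)) = 57*(2*√2 - 11) = 57*(-11 + 2*√2) = -627 + 114*√2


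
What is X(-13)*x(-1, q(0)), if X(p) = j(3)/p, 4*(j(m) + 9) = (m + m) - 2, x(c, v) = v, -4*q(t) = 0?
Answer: 0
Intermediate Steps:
q(t) = 0 (q(t) = -1/4*0 = 0)
j(m) = -19/2 + m/2 (j(m) = -9 + ((m + m) - 2)/4 = -9 + (2*m - 2)/4 = -9 + (-2 + 2*m)/4 = -9 + (-1/2 + m/2) = -19/2 + m/2)
X(p) = -8/p (X(p) = (-19/2 + (1/2)*3)/p = (-19/2 + 3/2)/p = -8/p)
X(-13)*x(-1, q(0)) = -8/(-13)*0 = -8*(-1/13)*0 = (8/13)*0 = 0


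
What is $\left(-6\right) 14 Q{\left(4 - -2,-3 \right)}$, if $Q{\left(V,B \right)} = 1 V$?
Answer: $-504$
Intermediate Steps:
$Q{\left(V,B \right)} = V$
$\left(-6\right) 14 Q{\left(4 - -2,-3 \right)} = \left(-6\right) 14 \left(4 - -2\right) = - 84 \left(4 + 2\right) = \left(-84\right) 6 = -504$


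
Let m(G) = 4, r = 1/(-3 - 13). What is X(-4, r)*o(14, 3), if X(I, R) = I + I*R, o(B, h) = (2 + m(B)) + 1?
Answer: -105/4 ≈ -26.250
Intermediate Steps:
r = -1/16 (r = 1/(-16) = -1/16 ≈ -0.062500)
o(B, h) = 7 (o(B, h) = (2 + 4) + 1 = 6 + 1 = 7)
X(-4, r)*o(14, 3) = -4*(1 - 1/16)*7 = -4*15/16*7 = -15/4*7 = -105/4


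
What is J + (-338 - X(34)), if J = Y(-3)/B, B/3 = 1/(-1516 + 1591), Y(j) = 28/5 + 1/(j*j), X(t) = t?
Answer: -2063/9 ≈ -229.22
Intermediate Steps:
Y(j) = 28/5 + j**(-2) (Y(j) = 28*(1/5) + j**(-2) = 28/5 + j**(-2))
B = 1/25 (B = 3/(-1516 + 1591) = 3/75 = 3*(1/75) = 1/25 ≈ 0.040000)
J = 1285/9 (J = (28/5 + (-3)**(-2))/(1/25) = (28/5 + 1/9)*25 = (257/45)*25 = 1285/9 ≈ 142.78)
J + (-338 - X(34)) = 1285/9 + (-338 - 1*34) = 1285/9 + (-338 - 34) = 1285/9 - 372 = -2063/9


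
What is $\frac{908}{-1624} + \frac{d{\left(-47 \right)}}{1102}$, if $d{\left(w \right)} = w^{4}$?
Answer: $\frac{17076727}{3857} \approx 4427.5$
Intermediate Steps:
$\frac{908}{-1624} + \frac{d{\left(-47 \right)}}{1102} = \frac{908}{-1624} + \frac{\left(-47\right)^{4}}{1102} = 908 \left(- \frac{1}{1624}\right) + 4879681 \cdot \frac{1}{1102} = - \frac{227}{406} + \frac{4879681}{1102} = \frac{17076727}{3857}$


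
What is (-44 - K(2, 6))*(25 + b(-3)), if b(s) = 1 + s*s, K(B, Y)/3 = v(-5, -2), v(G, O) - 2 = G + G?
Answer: -700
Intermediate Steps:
v(G, O) = 2 + 2*G (v(G, O) = 2 + (G + G) = 2 + 2*G)
K(B, Y) = -24 (K(B, Y) = 3*(2 + 2*(-5)) = 3*(2 - 10) = 3*(-8) = -24)
b(s) = 1 + s²
(-44 - K(2, 6))*(25 + b(-3)) = (-44 - 1*(-24))*(25 + (1 + (-3)²)) = (-44 + 24)*(25 + (1 + 9)) = -20*(25 + 10) = -20*35 = -700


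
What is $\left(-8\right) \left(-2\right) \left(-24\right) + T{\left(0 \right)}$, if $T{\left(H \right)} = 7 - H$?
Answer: $-377$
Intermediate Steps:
$\left(-8\right) \left(-2\right) \left(-24\right) + T{\left(0 \right)} = \left(-8\right) \left(-2\right) \left(-24\right) + \left(7 - 0\right) = 16 \left(-24\right) + \left(7 + 0\right) = -384 + 7 = -377$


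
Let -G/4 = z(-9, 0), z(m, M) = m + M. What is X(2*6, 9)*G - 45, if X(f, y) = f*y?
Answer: 3843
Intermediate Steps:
z(m, M) = M + m
G = 36 (G = -4*(0 - 9) = -4*(-9) = 36)
X(2*6, 9)*G - 45 = ((2*6)*9)*36 - 45 = (12*9)*36 - 45 = 108*36 - 45 = 3888 - 45 = 3843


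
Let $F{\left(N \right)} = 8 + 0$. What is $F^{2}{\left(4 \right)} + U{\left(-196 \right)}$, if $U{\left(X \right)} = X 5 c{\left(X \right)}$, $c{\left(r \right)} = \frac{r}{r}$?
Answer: $-916$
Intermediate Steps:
$F{\left(N \right)} = 8$
$c{\left(r \right)} = 1$
$U{\left(X \right)} = 5 X$ ($U{\left(X \right)} = X 5 \cdot 1 = 5 X 1 = 5 X$)
$F^{2}{\left(4 \right)} + U{\left(-196 \right)} = 8^{2} + 5 \left(-196\right) = 64 - 980 = -916$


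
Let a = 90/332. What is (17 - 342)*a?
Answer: -14625/166 ≈ -88.102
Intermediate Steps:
a = 45/166 (a = 90*(1/332) = 45/166 ≈ 0.27108)
(17 - 342)*a = (17 - 342)*(45/166) = -325*45/166 = -14625/166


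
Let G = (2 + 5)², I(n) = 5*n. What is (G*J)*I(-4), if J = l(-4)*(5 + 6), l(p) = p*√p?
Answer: 86240*I ≈ 86240.0*I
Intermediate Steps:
l(p) = p^(3/2)
G = 49 (G = 7² = 49)
J = -88*I (J = (-4)^(3/2)*(5 + 6) = -8*I*11 = -88*I ≈ -88.0*I)
(G*J)*I(-4) = (49*(-88*I))*(5*(-4)) = -4312*I*(-20) = 86240*I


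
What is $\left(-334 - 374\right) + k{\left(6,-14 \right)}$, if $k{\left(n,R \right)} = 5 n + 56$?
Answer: $-622$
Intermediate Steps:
$k{\left(n,R \right)} = 56 + 5 n$
$\left(-334 - 374\right) + k{\left(6,-14 \right)} = \left(-334 - 374\right) + \left(56 + 5 \cdot 6\right) = \left(-334 - 374\right) + \left(56 + 30\right) = -708 + 86 = -622$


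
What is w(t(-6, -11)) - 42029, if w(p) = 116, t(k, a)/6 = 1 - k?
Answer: -41913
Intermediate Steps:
t(k, a) = 6 - 6*k (t(k, a) = 6*(1 - k) = 6 - 6*k)
w(t(-6, -11)) - 42029 = 116 - 42029 = -41913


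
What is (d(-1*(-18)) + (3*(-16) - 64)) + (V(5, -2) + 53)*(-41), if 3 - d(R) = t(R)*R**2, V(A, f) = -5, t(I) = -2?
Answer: -1429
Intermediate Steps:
d(R) = 3 + 2*R**2 (d(R) = 3 - (-2)*R**2 = 3 + 2*R**2)
(d(-1*(-18)) + (3*(-16) - 64)) + (V(5, -2) + 53)*(-41) = ((3 + 2*(-1*(-18))**2) + (3*(-16) - 64)) + (-5 + 53)*(-41) = ((3 + 2*18**2) + (-48 - 64)) + 48*(-41) = ((3 + 2*324) - 112) - 1968 = ((3 + 648) - 112) - 1968 = (651 - 112) - 1968 = 539 - 1968 = -1429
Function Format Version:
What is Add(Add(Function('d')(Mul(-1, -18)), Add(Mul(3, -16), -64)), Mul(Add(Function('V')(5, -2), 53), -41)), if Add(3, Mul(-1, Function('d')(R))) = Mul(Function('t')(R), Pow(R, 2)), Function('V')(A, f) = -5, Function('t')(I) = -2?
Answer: -1429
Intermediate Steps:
Function('d')(R) = Add(3, Mul(2, Pow(R, 2))) (Function('d')(R) = Add(3, Mul(-1, Mul(-2, Pow(R, 2)))) = Add(3, Mul(2, Pow(R, 2))))
Add(Add(Function('d')(Mul(-1, -18)), Add(Mul(3, -16), -64)), Mul(Add(Function('V')(5, -2), 53), -41)) = Add(Add(Add(3, Mul(2, Pow(Mul(-1, -18), 2))), Add(Mul(3, -16), -64)), Mul(Add(-5, 53), -41)) = Add(Add(Add(3, Mul(2, Pow(18, 2))), Add(-48, -64)), Mul(48, -41)) = Add(Add(Add(3, Mul(2, 324)), -112), -1968) = Add(Add(Add(3, 648), -112), -1968) = Add(Add(651, -112), -1968) = Add(539, -1968) = -1429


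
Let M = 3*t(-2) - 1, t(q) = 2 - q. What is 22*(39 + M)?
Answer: 1100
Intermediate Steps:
M = 11 (M = 3*(2 - 1*(-2)) - 1 = 3*(2 + 2) - 1 = 3*4 - 1 = 12 - 1 = 11)
22*(39 + M) = 22*(39 + 11) = 22*50 = 1100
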